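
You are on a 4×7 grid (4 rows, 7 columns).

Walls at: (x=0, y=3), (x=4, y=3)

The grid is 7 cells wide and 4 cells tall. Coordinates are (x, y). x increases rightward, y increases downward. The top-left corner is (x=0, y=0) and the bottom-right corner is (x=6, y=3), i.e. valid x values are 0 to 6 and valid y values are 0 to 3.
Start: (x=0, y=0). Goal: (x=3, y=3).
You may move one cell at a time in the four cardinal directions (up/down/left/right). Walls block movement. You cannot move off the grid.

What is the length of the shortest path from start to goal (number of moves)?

Answer: Shortest path length: 6

Derivation:
BFS from (x=0, y=0) until reaching (x=3, y=3):
  Distance 0: (x=0, y=0)
  Distance 1: (x=1, y=0), (x=0, y=1)
  Distance 2: (x=2, y=0), (x=1, y=1), (x=0, y=2)
  Distance 3: (x=3, y=0), (x=2, y=1), (x=1, y=2)
  Distance 4: (x=4, y=0), (x=3, y=1), (x=2, y=2), (x=1, y=3)
  Distance 5: (x=5, y=0), (x=4, y=1), (x=3, y=2), (x=2, y=3)
  Distance 6: (x=6, y=0), (x=5, y=1), (x=4, y=2), (x=3, y=3)  <- goal reached here
One shortest path (6 moves): (x=0, y=0) -> (x=1, y=0) -> (x=2, y=0) -> (x=3, y=0) -> (x=3, y=1) -> (x=3, y=2) -> (x=3, y=3)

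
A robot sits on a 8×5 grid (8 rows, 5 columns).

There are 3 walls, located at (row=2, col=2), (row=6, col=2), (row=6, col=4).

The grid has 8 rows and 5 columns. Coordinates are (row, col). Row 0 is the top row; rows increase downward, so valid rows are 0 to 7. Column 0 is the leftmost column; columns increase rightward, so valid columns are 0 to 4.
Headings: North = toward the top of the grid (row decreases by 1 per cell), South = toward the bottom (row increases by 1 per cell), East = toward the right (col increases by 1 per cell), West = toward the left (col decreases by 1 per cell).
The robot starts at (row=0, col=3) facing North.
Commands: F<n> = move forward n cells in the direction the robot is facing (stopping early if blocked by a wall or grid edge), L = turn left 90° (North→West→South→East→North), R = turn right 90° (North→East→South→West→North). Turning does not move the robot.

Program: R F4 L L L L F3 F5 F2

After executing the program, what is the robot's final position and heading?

Start: (row=0, col=3), facing North
  R: turn right, now facing East
  F4: move forward 1/4 (blocked), now at (row=0, col=4)
  L: turn left, now facing North
  L: turn left, now facing West
  L: turn left, now facing South
  L: turn left, now facing East
  F3: move forward 0/3 (blocked), now at (row=0, col=4)
  F5: move forward 0/5 (blocked), now at (row=0, col=4)
  F2: move forward 0/2 (blocked), now at (row=0, col=4)
Final: (row=0, col=4), facing East

Answer: Final position: (row=0, col=4), facing East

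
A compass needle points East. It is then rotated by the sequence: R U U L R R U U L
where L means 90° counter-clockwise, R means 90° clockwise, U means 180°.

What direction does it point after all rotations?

Answer: Final heading: South

Derivation:
Start: East
  R (right (90° clockwise)) -> South
  U (U-turn (180°)) -> North
  U (U-turn (180°)) -> South
  L (left (90° counter-clockwise)) -> East
  R (right (90° clockwise)) -> South
  R (right (90° clockwise)) -> West
  U (U-turn (180°)) -> East
  U (U-turn (180°)) -> West
  L (left (90° counter-clockwise)) -> South
Final: South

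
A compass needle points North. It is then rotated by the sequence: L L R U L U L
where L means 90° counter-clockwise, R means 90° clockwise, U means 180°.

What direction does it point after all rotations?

Answer: Final heading: East

Derivation:
Start: North
  L (left (90° counter-clockwise)) -> West
  L (left (90° counter-clockwise)) -> South
  R (right (90° clockwise)) -> West
  U (U-turn (180°)) -> East
  L (left (90° counter-clockwise)) -> North
  U (U-turn (180°)) -> South
  L (left (90° counter-clockwise)) -> East
Final: East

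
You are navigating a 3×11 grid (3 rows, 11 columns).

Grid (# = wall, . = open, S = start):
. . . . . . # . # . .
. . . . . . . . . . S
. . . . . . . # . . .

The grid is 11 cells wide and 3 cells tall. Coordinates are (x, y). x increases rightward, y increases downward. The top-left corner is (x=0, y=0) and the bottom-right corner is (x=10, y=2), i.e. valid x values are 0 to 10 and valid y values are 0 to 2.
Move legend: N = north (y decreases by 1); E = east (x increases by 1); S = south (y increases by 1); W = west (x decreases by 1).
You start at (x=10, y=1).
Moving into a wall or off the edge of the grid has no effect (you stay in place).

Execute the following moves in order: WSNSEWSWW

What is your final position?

Answer: Final position: (x=8, y=2)

Derivation:
Start: (x=10, y=1)
  W (west): (x=10, y=1) -> (x=9, y=1)
  S (south): (x=9, y=1) -> (x=9, y=2)
  N (north): (x=9, y=2) -> (x=9, y=1)
  S (south): (x=9, y=1) -> (x=9, y=2)
  E (east): (x=9, y=2) -> (x=10, y=2)
  W (west): (x=10, y=2) -> (x=9, y=2)
  S (south): blocked, stay at (x=9, y=2)
  W (west): (x=9, y=2) -> (x=8, y=2)
  W (west): blocked, stay at (x=8, y=2)
Final: (x=8, y=2)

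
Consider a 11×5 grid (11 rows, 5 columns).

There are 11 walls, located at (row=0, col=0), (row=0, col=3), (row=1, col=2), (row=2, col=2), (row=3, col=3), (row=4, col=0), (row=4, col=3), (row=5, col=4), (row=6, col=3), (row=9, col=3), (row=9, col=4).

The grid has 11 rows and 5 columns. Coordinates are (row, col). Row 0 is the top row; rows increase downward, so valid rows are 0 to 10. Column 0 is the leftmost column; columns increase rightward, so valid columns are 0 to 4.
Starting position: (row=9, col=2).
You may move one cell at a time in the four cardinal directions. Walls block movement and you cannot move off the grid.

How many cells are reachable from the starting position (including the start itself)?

Answer: Reachable cells: 37

Derivation:
BFS flood-fill from (row=9, col=2):
  Distance 0: (row=9, col=2)
  Distance 1: (row=8, col=2), (row=9, col=1), (row=10, col=2)
  Distance 2: (row=7, col=2), (row=8, col=1), (row=8, col=3), (row=9, col=0), (row=10, col=1), (row=10, col=3)
  Distance 3: (row=6, col=2), (row=7, col=1), (row=7, col=3), (row=8, col=0), (row=8, col=4), (row=10, col=0), (row=10, col=4)
  Distance 4: (row=5, col=2), (row=6, col=1), (row=7, col=0), (row=7, col=4)
  Distance 5: (row=4, col=2), (row=5, col=1), (row=5, col=3), (row=6, col=0), (row=6, col=4)
  Distance 6: (row=3, col=2), (row=4, col=1), (row=5, col=0)
  Distance 7: (row=3, col=1)
  Distance 8: (row=2, col=1), (row=3, col=0)
  Distance 9: (row=1, col=1), (row=2, col=0)
  Distance 10: (row=0, col=1), (row=1, col=0)
  Distance 11: (row=0, col=2)
Total reachable: 37 (grid has 44 open cells total)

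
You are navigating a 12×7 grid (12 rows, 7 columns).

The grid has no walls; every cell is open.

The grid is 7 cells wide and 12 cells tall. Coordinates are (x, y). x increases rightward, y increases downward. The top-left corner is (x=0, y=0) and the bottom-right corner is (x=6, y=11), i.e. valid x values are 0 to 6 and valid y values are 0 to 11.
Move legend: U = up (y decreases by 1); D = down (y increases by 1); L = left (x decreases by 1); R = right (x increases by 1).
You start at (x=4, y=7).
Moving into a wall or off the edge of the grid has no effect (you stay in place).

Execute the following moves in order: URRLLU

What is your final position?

Answer: Final position: (x=4, y=5)

Derivation:
Start: (x=4, y=7)
  U (up): (x=4, y=7) -> (x=4, y=6)
  R (right): (x=4, y=6) -> (x=5, y=6)
  R (right): (x=5, y=6) -> (x=6, y=6)
  L (left): (x=6, y=6) -> (x=5, y=6)
  L (left): (x=5, y=6) -> (x=4, y=6)
  U (up): (x=4, y=6) -> (x=4, y=5)
Final: (x=4, y=5)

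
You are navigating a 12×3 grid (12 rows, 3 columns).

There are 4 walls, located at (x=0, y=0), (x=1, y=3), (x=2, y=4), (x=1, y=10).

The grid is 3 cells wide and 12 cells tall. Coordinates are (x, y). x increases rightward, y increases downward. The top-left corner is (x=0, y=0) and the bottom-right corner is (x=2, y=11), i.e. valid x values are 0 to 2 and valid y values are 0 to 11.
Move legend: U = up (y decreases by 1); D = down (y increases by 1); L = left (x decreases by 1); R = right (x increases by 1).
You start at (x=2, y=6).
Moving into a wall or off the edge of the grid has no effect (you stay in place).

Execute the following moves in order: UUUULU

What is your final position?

Answer: Final position: (x=1, y=4)

Derivation:
Start: (x=2, y=6)
  U (up): (x=2, y=6) -> (x=2, y=5)
  [×3]U (up): blocked, stay at (x=2, y=5)
  L (left): (x=2, y=5) -> (x=1, y=5)
  U (up): (x=1, y=5) -> (x=1, y=4)
Final: (x=1, y=4)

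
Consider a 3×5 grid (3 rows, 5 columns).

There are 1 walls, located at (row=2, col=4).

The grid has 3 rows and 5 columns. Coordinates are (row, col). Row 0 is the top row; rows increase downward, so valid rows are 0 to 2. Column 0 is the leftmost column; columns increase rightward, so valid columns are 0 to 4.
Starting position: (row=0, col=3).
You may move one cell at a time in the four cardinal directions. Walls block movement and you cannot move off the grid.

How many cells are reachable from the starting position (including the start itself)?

Answer: Reachable cells: 14

Derivation:
BFS flood-fill from (row=0, col=3):
  Distance 0: (row=0, col=3)
  Distance 1: (row=0, col=2), (row=0, col=4), (row=1, col=3)
  Distance 2: (row=0, col=1), (row=1, col=2), (row=1, col=4), (row=2, col=3)
  Distance 3: (row=0, col=0), (row=1, col=1), (row=2, col=2)
  Distance 4: (row=1, col=0), (row=2, col=1)
  Distance 5: (row=2, col=0)
Total reachable: 14 (grid has 14 open cells total)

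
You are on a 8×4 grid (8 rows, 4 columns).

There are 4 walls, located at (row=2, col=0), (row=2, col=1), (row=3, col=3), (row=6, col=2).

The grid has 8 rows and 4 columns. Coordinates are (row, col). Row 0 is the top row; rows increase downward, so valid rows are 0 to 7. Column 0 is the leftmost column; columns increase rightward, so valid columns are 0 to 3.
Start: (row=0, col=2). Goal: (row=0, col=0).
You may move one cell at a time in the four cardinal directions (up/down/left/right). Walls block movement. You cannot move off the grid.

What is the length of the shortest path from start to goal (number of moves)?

Answer: Shortest path length: 2

Derivation:
BFS from (row=0, col=2) until reaching (row=0, col=0):
  Distance 0: (row=0, col=2)
  Distance 1: (row=0, col=1), (row=0, col=3), (row=1, col=2)
  Distance 2: (row=0, col=0), (row=1, col=1), (row=1, col=3), (row=2, col=2)  <- goal reached here
One shortest path (2 moves): (row=0, col=2) -> (row=0, col=1) -> (row=0, col=0)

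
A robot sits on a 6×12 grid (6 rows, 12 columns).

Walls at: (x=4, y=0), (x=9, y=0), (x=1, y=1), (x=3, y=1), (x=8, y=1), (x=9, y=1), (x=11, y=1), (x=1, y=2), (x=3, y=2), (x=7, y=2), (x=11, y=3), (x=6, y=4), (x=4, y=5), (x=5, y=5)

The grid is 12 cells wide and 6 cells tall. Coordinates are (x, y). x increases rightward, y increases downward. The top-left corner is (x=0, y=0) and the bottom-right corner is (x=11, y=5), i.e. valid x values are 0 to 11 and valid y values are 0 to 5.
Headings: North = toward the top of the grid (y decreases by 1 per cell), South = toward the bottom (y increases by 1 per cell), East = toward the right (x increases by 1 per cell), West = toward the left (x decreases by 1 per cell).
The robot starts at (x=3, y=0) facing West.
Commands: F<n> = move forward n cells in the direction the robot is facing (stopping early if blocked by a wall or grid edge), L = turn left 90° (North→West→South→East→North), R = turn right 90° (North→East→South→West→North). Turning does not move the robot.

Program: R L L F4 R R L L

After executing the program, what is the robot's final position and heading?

Answer: Final position: (x=3, y=0), facing South

Derivation:
Start: (x=3, y=0), facing West
  R: turn right, now facing North
  L: turn left, now facing West
  L: turn left, now facing South
  F4: move forward 0/4 (blocked), now at (x=3, y=0)
  R: turn right, now facing West
  R: turn right, now facing North
  L: turn left, now facing West
  L: turn left, now facing South
Final: (x=3, y=0), facing South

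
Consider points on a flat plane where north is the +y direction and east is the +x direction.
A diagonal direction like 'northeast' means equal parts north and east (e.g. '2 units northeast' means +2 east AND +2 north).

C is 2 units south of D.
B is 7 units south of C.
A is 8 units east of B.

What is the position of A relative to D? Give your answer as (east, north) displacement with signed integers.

Place D at the origin (east=0, north=0).
  C is 2 units south of D: delta (east=+0, north=-2); C at (east=0, north=-2).
  B is 7 units south of C: delta (east=+0, north=-7); B at (east=0, north=-9).
  A is 8 units east of B: delta (east=+8, north=+0); A at (east=8, north=-9).
Therefore A relative to D: (east=8, north=-9).

Answer: A is at (east=8, north=-9) relative to D.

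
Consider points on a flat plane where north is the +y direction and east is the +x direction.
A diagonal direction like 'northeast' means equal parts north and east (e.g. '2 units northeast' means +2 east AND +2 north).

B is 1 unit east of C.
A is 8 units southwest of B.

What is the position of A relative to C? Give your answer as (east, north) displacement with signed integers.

Place C at the origin (east=0, north=0).
  B is 1 unit east of C: delta (east=+1, north=+0); B at (east=1, north=0).
  A is 8 units southwest of B: delta (east=-8, north=-8); A at (east=-7, north=-8).
Therefore A relative to C: (east=-7, north=-8).

Answer: A is at (east=-7, north=-8) relative to C.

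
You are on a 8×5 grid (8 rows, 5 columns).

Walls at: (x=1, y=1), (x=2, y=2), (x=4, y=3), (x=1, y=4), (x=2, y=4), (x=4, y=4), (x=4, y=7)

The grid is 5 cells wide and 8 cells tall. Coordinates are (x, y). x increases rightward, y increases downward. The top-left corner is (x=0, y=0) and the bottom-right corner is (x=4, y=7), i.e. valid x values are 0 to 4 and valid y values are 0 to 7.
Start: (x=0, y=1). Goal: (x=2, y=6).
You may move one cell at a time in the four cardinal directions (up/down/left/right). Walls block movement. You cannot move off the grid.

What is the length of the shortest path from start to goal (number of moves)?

Answer: Shortest path length: 7

Derivation:
BFS from (x=0, y=1) until reaching (x=2, y=6):
  Distance 0: (x=0, y=1)
  Distance 1: (x=0, y=0), (x=0, y=2)
  Distance 2: (x=1, y=0), (x=1, y=2), (x=0, y=3)
  Distance 3: (x=2, y=0), (x=1, y=3), (x=0, y=4)
  Distance 4: (x=3, y=0), (x=2, y=1), (x=2, y=3), (x=0, y=5)
  Distance 5: (x=4, y=0), (x=3, y=1), (x=3, y=3), (x=1, y=5), (x=0, y=6)
  Distance 6: (x=4, y=1), (x=3, y=2), (x=3, y=4), (x=2, y=5), (x=1, y=6), (x=0, y=7)
  Distance 7: (x=4, y=2), (x=3, y=5), (x=2, y=6), (x=1, y=7)  <- goal reached here
One shortest path (7 moves): (x=0, y=1) -> (x=0, y=2) -> (x=0, y=3) -> (x=0, y=4) -> (x=0, y=5) -> (x=1, y=5) -> (x=2, y=5) -> (x=2, y=6)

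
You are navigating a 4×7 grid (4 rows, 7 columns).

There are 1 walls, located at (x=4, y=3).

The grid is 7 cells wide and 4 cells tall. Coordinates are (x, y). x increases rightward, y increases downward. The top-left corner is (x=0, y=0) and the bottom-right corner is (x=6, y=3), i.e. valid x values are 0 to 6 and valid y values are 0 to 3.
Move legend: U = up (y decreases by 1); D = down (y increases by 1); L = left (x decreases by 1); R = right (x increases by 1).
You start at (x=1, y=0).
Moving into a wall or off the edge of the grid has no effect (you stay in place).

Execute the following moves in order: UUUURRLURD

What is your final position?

Start: (x=1, y=0)
  [×4]U (up): blocked, stay at (x=1, y=0)
  R (right): (x=1, y=0) -> (x=2, y=0)
  R (right): (x=2, y=0) -> (x=3, y=0)
  L (left): (x=3, y=0) -> (x=2, y=0)
  U (up): blocked, stay at (x=2, y=0)
  R (right): (x=2, y=0) -> (x=3, y=0)
  D (down): (x=3, y=0) -> (x=3, y=1)
Final: (x=3, y=1)

Answer: Final position: (x=3, y=1)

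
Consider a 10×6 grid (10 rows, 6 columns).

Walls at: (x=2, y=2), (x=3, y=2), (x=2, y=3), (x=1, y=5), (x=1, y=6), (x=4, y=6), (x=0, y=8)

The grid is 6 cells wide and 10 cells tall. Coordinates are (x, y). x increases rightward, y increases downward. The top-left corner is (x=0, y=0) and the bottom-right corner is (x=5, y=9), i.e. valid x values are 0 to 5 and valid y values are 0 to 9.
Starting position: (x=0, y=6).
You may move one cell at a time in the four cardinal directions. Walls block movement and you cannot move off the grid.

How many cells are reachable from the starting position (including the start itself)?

BFS flood-fill from (x=0, y=6):
  Distance 0: (x=0, y=6)
  Distance 1: (x=0, y=5), (x=0, y=7)
  Distance 2: (x=0, y=4), (x=1, y=7)
  Distance 3: (x=0, y=3), (x=1, y=4), (x=2, y=7), (x=1, y=8)
  Distance 4: (x=0, y=2), (x=1, y=3), (x=2, y=4), (x=2, y=6), (x=3, y=7), (x=2, y=8), (x=1, y=9)
  Distance 5: (x=0, y=1), (x=1, y=2), (x=3, y=4), (x=2, y=5), (x=3, y=6), (x=4, y=7), (x=3, y=8), (x=0, y=9), (x=2, y=9)
  Distance 6: (x=0, y=0), (x=1, y=1), (x=3, y=3), (x=4, y=4), (x=3, y=5), (x=5, y=7), (x=4, y=8), (x=3, y=9)
  Distance 7: (x=1, y=0), (x=2, y=1), (x=4, y=3), (x=5, y=4), (x=4, y=5), (x=5, y=6), (x=5, y=8), (x=4, y=9)
  Distance 8: (x=2, y=0), (x=3, y=1), (x=4, y=2), (x=5, y=3), (x=5, y=5), (x=5, y=9)
  Distance 9: (x=3, y=0), (x=4, y=1), (x=5, y=2)
  Distance 10: (x=4, y=0), (x=5, y=1)
  Distance 11: (x=5, y=0)
Total reachable: 53 (grid has 53 open cells total)

Answer: Reachable cells: 53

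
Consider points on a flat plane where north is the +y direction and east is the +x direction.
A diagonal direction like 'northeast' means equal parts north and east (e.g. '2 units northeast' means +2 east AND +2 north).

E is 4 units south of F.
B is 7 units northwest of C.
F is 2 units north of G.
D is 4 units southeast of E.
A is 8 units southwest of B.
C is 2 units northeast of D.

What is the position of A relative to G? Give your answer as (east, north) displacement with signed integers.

Place G at the origin (east=0, north=0).
  F is 2 units north of G: delta (east=+0, north=+2); F at (east=0, north=2).
  E is 4 units south of F: delta (east=+0, north=-4); E at (east=0, north=-2).
  D is 4 units southeast of E: delta (east=+4, north=-4); D at (east=4, north=-6).
  C is 2 units northeast of D: delta (east=+2, north=+2); C at (east=6, north=-4).
  B is 7 units northwest of C: delta (east=-7, north=+7); B at (east=-1, north=3).
  A is 8 units southwest of B: delta (east=-8, north=-8); A at (east=-9, north=-5).
Therefore A relative to G: (east=-9, north=-5).

Answer: A is at (east=-9, north=-5) relative to G.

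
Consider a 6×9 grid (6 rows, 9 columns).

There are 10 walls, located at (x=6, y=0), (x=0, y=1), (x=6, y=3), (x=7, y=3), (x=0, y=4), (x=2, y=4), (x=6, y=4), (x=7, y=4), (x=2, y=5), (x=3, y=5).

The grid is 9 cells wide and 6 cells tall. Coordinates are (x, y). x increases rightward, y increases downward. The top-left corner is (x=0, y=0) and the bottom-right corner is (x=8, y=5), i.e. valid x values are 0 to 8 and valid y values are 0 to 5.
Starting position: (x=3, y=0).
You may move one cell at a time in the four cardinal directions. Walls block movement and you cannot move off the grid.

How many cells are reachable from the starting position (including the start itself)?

Answer: Reachable cells: 44

Derivation:
BFS flood-fill from (x=3, y=0):
  Distance 0: (x=3, y=0)
  Distance 1: (x=2, y=0), (x=4, y=0), (x=3, y=1)
  Distance 2: (x=1, y=0), (x=5, y=0), (x=2, y=1), (x=4, y=1), (x=3, y=2)
  Distance 3: (x=0, y=0), (x=1, y=1), (x=5, y=1), (x=2, y=2), (x=4, y=2), (x=3, y=3)
  Distance 4: (x=6, y=1), (x=1, y=2), (x=5, y=2), (x=2, y=3), (x=4, y=3), (x=3, y=4)
  Distance 5: (x=7, y=1), (x=0, y=2), (x=6, y=2), (x=1, y=3), (x=5, y=3), (x=4, y=4)
  Distance 6: (x=7, y=0), (x=8, y=1), (x=7, y=2), (x=0, y=3), (x=1, y=4), (x=5, y=4), (x=4, y=5)
  Distance 7: (x=8, y=0), (x=8, y=2), (x=1, y=5), (x=5, y=5)
  Distance 8: (x=8, y=3), (x=0, y=5), (x=6, y=5)
  Distance 9: (x=8, y=4), (x=7, y=5)
  Distance 10: (x=8, y=5)
Total reachable: 44 (grid has 44 open cells total)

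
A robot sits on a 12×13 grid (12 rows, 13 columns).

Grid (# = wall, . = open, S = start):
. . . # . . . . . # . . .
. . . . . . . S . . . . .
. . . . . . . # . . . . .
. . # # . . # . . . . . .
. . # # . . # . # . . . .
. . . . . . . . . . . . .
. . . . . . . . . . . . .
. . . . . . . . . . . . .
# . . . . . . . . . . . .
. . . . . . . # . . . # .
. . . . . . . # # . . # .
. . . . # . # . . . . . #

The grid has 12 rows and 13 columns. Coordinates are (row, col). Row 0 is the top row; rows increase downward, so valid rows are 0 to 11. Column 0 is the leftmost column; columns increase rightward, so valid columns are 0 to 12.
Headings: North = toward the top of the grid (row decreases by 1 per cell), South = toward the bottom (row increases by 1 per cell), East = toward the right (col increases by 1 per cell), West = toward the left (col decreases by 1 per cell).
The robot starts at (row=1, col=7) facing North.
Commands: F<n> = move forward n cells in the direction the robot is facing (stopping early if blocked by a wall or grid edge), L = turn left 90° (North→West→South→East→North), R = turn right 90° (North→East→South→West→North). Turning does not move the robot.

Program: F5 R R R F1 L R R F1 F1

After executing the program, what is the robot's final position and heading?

Answer: Final position: (row=0, col=6), facing North

Derivation:
Start: (row=1, col=7), facing North
  F5: move forward 1/5 (blocked), now at (row=0, col=7)
  R: turn right, now facing East
  R: turn right, now facing South
  R: turn right, now facing West
  F1: move forward 1, now at (row=0, col=6)
  L: turn left, now facing South
  R: turn right, now facing West
  R: turn right, now facing North
  F1: move forward 0/1 (blocked), now at (row=0, col=6)
  F1: move forward 0/1 (blocked), now at (row=0, col=6)
Final: (row=0, col=6), facing North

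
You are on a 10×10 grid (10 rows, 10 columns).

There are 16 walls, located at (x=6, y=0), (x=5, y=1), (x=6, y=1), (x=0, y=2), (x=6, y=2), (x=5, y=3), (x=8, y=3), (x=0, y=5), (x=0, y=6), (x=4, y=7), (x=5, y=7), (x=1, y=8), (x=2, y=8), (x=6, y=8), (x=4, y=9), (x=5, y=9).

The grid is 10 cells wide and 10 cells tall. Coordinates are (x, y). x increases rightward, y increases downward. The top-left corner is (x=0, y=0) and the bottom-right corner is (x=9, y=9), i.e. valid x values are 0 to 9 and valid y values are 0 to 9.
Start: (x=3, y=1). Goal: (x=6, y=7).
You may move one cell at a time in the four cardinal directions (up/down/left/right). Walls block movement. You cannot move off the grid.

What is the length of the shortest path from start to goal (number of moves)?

Answer: Shortest path length: 9

Derivation:
BFS from (x=3, y=1) until reaching (x=6, y=7):
  Distance 0: (x=3, y=1)
  Distance 1: (x=3, y=0), (x=2, y=1), (x=4, y=1), (x=3, y=2)
  Distance 2: (x=2, y=0), (x=4, y=0), (x=1, y=1), (x=2, y=2), (x=4, y=2), (x=3, y=3)
  Distance 3: (x=1, y=0), (x=5, y=0), (x=0, y=1), (x=1, y=2), (x=5, y=2), (x=2, y=3), (x=4, y=3), (x=3, y=4)
  Distance 4: (x=0, y=0), (x=1, y=3), (x=2, y=4), (x=4, y=4), (x=3, y=5)
  Distance 5: (x=0, y=3), (x=1, y=4), (x=5, y=4), (x=2, y=5), (x=4, y=5), (x=3, y=6)
  Distance 6: (x=0, y=4), (x=6, y=4), (x=1, y=5), (x=5, y=5), (x=2, y=6), (x=4, y=6), (x=3, y=7)
  Distance 7: (x=6, y=3), (x=7, y=4), (x=6, y=5), (x=1, y=6), (x=5, y=6), (x=2, y=7), (x=3, y=8)
  Distance 8: (x=7, y=3), (x=8, y=4), (x=7, y=5), (x=6, y=6), (x=1, y=7), (x=4, y=8), (x=3, y=9)
  Distance 9: (x=7, y=2), (x=9, y=4), (x=8, y=5), (x=7, y=6), (x=0, y=7), (x=6, y=7), (x=5, y=8), (x=2, y=9)  <- goal reached here
One shortest path (9 moves): (x=3, y=1) -> (x=4, y=1) -> (x=4, y=2) -> (x=4, y=3) -> (x=4, y=4) -> (x=5, y=4) -> (x=6, y=4) -> (x=6, y=5) -> (x=6, y=6) -> (x=6, y=7)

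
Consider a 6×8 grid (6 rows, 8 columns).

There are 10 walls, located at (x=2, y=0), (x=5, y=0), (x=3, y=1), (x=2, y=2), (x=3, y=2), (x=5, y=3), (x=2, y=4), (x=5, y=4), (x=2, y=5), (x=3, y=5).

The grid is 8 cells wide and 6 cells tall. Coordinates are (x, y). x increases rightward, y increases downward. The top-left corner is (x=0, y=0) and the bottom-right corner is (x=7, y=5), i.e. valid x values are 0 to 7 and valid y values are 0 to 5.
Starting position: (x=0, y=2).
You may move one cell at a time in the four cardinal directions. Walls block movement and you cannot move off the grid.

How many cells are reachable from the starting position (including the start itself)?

Answer: Reachable cells: 38

Derivation:
BFS flood-fill from (x=0, y=2):
  Distance 0: (x=0, y=2)
  Distance 1: (x=0, y=1), (x=1, y=2), (x=0, y=3)
  Distance 2: (x=0, y=0), (x=1, y=1), (x=1, y=3), (x=0, y=4)
  Distance 3: (x=1, y=0), (x=2, y=1), (x=2, y=3), (x=1, y=4), (x=0, y=5)
  Distance 4: (x=3, y=3), (x=1, y=5)
  Distance 5: (x=4, y=3), (x=3, y=4)
  Distance 6: (x=4, y=2), (x=4, y=4)
  Distance 7: (x=4, y=1), (x=5, y=2), (x=4, y=5)
  Distance 8: (x=4, y=0), (x=5, y=1), (x=6, y=2), (x=5, y=5)
  Distance 9: (x=3, y=0), (x=6, y=1), (x=7, y=2), (x=6, y=3), (x=6, y=5)
  Distance 10: (x=6, y=0), (x=7, y=1), (x=7, y=3), (x=6, y=4), (x=7, y=5)
  Distance 11: (x=7, y=0), (x=7, y=4)
Total reachable: 38 (grid has 38 open cells total)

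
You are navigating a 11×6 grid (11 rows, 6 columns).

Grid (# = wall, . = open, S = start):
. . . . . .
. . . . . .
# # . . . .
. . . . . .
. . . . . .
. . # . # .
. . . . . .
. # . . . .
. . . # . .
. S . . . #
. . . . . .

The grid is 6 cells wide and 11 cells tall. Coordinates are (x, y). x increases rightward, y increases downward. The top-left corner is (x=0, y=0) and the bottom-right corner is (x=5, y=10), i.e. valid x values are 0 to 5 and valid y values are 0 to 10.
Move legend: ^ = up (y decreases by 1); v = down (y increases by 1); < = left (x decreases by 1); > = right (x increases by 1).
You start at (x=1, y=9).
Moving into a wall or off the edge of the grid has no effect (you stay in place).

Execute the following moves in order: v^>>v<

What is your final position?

Start: (x=1, y=9)
  v (down): (x=1, y=9) -> (x=1, y=10)
  ^ (up): (x=1, y=10) -> (x=1, y=9)
  > (right): (x=1, y=9) -> (x=2, y=9)
  > (right): (x=2, y=9) -> (x=3, y=9)
  v (down): (x=3, y=9) -> (x=3, y=10)
  < (left): (x=3, y=10) -> (x=2, y=10)
Final: (x=2, y=10)

Answer: Final position: (x=2, y=10)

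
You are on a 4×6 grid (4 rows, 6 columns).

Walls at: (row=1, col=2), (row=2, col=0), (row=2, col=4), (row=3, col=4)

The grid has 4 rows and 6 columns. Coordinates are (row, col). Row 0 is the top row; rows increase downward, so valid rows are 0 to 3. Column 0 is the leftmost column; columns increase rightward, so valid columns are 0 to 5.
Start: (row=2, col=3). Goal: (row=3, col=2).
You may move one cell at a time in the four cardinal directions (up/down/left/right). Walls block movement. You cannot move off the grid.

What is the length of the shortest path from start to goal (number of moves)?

BFS from (row=2, col=3) until reaching (row=3, col=2):
  Distance 0: (row=2, col=3)
  Distance 1: (row=1, col=3), (row=2, col=2), (row=3, col=3)
  Distance 2: (row=0, col=3), (row=1, col=4), (row=2, col=1), (row=3, col=2)  <- goal reached here
One shortest path (2 moves): (row=2, col=3) -> (row=2, col=2) -> (row=3, col=2)

Answer: Shortest path length: 2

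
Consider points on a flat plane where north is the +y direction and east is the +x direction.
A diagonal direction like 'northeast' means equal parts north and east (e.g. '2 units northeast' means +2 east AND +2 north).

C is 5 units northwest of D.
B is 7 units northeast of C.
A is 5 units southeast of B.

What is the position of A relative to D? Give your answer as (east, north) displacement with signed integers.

Answer: A is at (east=7, north=7) relative to D.

Derivation:
Place D at the origin (east=0, north=0).
  C is 5 units northwest of D: delta (east=-5, north=+5); C at (east=-5, north=5).
  B is 7 units northeast of C: delta (east=+7, north=+7); B at (east=2, north=12).
  A is 5 units southeast of B: delta (east=+5, north=-5); A at (east=7, north=7).
Therefore A relative to D: (east=7, north=7).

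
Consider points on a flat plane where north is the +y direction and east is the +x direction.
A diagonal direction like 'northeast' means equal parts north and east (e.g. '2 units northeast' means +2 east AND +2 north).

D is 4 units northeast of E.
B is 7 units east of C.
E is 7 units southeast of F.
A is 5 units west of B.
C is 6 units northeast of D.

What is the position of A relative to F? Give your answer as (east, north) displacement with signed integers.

Place F at the origin (east=0, north=0).
  E is 7 units southeast of F: delta (east=+7, north=-7); E at (east=7, north=-7).
  D is 4 units northeast of E: delta (east=+4, north=+4); D at (east=11, north=-3).
  C is 6 units northeast of D: delta (east=+6, north=+6); C at (east=17, north=3).
  B is 7 units east of C: delta (east=+7, north=+0); B at (east=24, north=3).
  A is 5 units west of B: delta (east=-5, north=+0); A at (east=19, north=3).
Therefore A relative to F: (east=19, north=3).

Answer: A is at (east=19, north=3) relative to F.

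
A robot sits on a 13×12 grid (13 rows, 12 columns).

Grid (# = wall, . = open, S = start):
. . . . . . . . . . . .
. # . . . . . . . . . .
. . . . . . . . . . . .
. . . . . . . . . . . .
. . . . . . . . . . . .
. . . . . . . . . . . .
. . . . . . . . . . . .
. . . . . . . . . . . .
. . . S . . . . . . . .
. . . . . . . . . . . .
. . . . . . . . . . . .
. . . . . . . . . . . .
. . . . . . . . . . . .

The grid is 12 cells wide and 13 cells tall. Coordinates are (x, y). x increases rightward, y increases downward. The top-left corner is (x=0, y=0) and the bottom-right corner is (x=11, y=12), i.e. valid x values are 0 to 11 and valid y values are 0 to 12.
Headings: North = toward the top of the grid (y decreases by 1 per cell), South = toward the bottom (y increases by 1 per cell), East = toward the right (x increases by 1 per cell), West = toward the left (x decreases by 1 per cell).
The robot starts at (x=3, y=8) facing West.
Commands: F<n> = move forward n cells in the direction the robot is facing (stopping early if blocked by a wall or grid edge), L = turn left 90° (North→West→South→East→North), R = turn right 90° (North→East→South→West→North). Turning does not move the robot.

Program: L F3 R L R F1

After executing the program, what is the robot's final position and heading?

Answer: Final position: (x=2, y=11), facing West

Derivation:
Start: (x=3, y=8), facing West
  L: turn left, now facing South
  F3: move forward 3, now at (x=3, y=11)
  R: turn right, now facing West
  L: turn left, now facing South
  R: turn right, now facing West
  F1: move forward 1, now at (x=2, y=11)
Final: (x=2, y=11), facing West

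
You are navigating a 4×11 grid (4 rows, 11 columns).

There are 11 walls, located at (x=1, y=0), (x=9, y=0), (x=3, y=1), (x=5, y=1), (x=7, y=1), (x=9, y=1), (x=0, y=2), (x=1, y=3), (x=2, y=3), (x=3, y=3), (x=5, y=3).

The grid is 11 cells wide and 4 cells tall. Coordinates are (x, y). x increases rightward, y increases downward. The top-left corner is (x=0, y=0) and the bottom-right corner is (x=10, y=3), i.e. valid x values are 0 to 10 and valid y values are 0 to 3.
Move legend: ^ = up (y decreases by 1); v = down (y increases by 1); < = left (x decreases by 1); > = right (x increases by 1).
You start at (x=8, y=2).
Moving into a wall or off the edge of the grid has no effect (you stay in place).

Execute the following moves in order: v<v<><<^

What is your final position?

Start: (x=8, y=2)
  v (down): (x=8, y=2) -> (x=8, y=3)
  < (left): (x=8, y=3) -> (x=7, y=3)
  v (down): blocked, stay at (x=7, y=3)
  < (left): (x=7, y=3) -> (x=6, y=3)
  > (right): (x=6, y=3) -> (x=7, y=3)
  < (left): (x=7, y=3) -> (x=6, y=3)
  < (left): blocked, stay at (x=6, y=3)
  ^ (up): (x=6, y=3) -> (x=6, y=2)
Final: (x=6, y=2)

Answer: Final position: (x=6, y=2)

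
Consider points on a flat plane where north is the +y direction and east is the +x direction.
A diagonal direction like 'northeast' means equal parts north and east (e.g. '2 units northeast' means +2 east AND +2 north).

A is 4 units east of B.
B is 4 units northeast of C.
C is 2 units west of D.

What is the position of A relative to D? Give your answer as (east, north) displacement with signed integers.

Place D at the origin (east=0, north=0).
  C is 2 units west of D: delta (east=-2, north=+0); C at (east=-2, north=0).
  B is 4 units northeast of C: delta (east=+4, north=+4); B at (east=2, north=4).
  A is 4 units east of B: delta (east=+4, north=+0); A at (east=6, north=4).
Therefore A relative to D: (east=6, north=4).

Answer: A is at (east=6, north=4) relative to D.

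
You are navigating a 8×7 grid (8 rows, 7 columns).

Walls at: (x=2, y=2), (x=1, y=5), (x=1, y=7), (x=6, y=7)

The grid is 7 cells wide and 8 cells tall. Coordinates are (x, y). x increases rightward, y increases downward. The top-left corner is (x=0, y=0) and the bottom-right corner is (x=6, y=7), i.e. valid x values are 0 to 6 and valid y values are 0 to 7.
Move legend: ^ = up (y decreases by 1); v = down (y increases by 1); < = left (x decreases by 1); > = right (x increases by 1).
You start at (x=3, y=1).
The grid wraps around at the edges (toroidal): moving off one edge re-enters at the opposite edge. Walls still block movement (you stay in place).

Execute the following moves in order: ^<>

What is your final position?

Answer: Final position: (x=3, y=0)

Derivation:
Start: (x=3, y=1)
  ^ (up): (x=3, y=1) -> (x=3, y=0)
  < (left): (x=3, y=0) -> (x=2, y=0)
  > (right): (x=2, y=0) -> (x=3, y=0)
Final: (x=3, y=0)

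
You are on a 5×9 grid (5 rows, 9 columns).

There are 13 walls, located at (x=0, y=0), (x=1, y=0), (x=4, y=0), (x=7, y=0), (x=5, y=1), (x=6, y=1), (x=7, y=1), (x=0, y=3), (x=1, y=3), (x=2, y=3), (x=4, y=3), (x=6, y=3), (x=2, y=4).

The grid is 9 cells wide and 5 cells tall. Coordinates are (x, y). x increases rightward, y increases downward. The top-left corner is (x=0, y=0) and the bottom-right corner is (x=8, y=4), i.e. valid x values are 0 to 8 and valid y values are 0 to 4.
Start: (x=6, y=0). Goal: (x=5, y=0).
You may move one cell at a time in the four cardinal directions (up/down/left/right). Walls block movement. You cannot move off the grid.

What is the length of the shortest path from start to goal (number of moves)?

Answer: Shortest path length: 1

Derivation:
BFS from (x=6, y=0) until reaching (x=5, y=0):
  Distance 0: (x=6, y=0)
  Distance 1: (x=5, y=0)  <- goal reached here
One shortest path (1 moves): (x=6, y=0) -> (x=5, y=0)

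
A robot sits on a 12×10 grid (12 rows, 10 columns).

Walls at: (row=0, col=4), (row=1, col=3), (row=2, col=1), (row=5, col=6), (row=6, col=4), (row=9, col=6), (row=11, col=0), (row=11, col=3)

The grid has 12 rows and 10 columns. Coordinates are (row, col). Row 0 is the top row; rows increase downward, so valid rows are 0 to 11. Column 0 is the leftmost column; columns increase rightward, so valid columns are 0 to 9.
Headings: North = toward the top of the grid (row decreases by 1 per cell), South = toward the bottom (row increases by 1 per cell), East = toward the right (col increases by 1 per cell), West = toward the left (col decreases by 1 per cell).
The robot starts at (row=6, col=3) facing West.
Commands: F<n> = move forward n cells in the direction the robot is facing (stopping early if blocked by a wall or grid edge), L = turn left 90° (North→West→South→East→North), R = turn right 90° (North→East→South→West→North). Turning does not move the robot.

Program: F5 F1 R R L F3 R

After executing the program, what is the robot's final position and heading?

Answer: Final position: (row=3, col=0), facing East

Derivation:
Start: (row=6, col=3), facing West
  F5: move forward 3/5 (blocked), now at (row=6, col=0)
  F1: move forward 0/1 (blocked), now at (row=6, col=0)
  R: turn right, now facing North
  R: turn right, now facing East
  L: turn left, now facing North
  F3: move forward 3, now at (row=3, col=0)
  R: turn right, now facing East
Final: (row=3, col=0), facing East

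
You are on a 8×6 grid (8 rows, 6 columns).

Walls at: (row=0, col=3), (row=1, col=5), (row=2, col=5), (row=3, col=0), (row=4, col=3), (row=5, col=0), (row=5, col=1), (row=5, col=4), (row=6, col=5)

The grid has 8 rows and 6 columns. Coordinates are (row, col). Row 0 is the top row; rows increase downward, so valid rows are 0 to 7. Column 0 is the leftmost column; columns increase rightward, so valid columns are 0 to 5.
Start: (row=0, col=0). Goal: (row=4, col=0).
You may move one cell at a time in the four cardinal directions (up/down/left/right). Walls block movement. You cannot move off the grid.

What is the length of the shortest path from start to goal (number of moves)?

Answer: Shortest path length: 6

Derivation:
BFS from (row=0, col=0) until reaching (row=4, col=0):
  Distance 0: (row=0, col=0)
  Distance 1: (row=0, col=1), (row=1, col=0)
  Distance 2: (row=0, col=2), (row=1, col=1), (row=2, col=0)
  Distance 3: (row=1, col=2), (row=2, col=1)
  Distance 4: (row=1, col=3), (row=2, col=2), (row=3, col=1)
  Distance 5: (row=1, col=4), (row=2, col=3), (row=3, col=2), (row=4, col=1)
  Distance 6: (row=0, col=4), (row=2, col=4), (row=3, col=3), (row=4, col=0), (row=4, col=2)  <- goal reached here
One shortest path (6 moves): (row=0, col=0) -> (row=0, col=1) -> (row=1, col=1) -> (row=2, col=1) -> (row=3, col=1) -> (row=4, col=1) -> (row=4, col=0)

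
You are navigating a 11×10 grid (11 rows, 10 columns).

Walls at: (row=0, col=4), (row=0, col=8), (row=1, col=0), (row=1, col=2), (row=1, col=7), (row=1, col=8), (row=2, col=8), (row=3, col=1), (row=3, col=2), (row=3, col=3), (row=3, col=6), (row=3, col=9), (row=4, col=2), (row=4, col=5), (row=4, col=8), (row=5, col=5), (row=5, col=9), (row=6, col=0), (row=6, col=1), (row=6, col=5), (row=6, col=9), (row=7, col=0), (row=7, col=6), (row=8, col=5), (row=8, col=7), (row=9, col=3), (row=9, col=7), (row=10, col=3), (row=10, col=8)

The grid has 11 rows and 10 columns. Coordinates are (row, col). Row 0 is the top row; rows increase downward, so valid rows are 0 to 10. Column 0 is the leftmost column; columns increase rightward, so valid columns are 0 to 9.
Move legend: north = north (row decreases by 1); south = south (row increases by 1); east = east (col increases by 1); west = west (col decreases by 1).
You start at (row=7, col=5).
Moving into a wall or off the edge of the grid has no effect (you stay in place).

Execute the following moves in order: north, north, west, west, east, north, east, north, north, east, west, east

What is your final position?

Answer: Final position: (row=4, col=4)

Derivation:
Start: (row=7, col=5)
  north (north): blocked, stay at (row=7, col=5)
  north (north): blocked, stay at (row=7, col=5)
  west (west): (row=7, col=5) -> (row=7, col=4)
  west (west): (row=7, col=4) -> (row=7, col=3)
  east (east): (row=7, col=3) -> (row=7, col=4)
  north (north): (row=7, col=4) -> (row=6, col=4)
  east (east): blocked, stay at (row=6, col=4)
  north (north): (row=6, col=4) -> (row=5, col=4)
  north (north): (row=5, col=4) -> (row=4, col=4)
  east (east): blocked, stay at (row=4, col=4)
  west (west): (row=4, col=4) -> (row=4, col=3)
  east (east): (row=4, col=3) -> (row=4, col=4)
Final: (row=4, col=4)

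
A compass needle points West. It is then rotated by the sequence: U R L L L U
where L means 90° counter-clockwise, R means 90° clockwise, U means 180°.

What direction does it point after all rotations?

Answer: Final heading: East

Derivation:
Start: West
  U (U-turn (180°)) -> East
  R (right (90° clockwise)) -> South
  L (left (90° counter-clockwise)) -> East
  L (left (90° counter-clockwise)) -> North
  L (left (90° counter-clockwise)) -> West
  U (U-turn (180°)) -> East
Final: East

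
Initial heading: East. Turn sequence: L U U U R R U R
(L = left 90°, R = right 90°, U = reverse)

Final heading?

Answer: Final heading: West

Derivation:
Start: East
  L (left (90° counter-clockwise)) -> North
  U (U-turn (180°)) -> South
  U (U-turn (180°)) -> North
  U (U-turn (180°)) -> South
  R (right (90° clockwise)) -> West
  R (right (90° clockwise)) -> North
  U (U-turn (180°)) -> South
  R (right (90° clockwise)) -> West
Final: West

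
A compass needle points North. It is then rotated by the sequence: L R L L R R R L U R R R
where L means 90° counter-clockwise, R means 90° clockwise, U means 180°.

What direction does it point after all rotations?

Answer: Final heading: East

Derivation:
Start: North
  L (left (90° counter-clockwise)) -> West
  R (right (90° clockwise)) -> North
  L (left (90° counter-clockwise)) -> West
  L (left (90° counter-clockwise)) -> South
  R (right (90° clockwise)) -> West
  R (right (90° clockwise)) -> North
  R (right (90° clockwise)) -> East
  L (left (90° counter-clockwise)) -> North
  U (U-turn (180°)) -> South
  R (right (90° clockwise)) -> West
  R (right (90° clockwise)) -> North
  R (right (90° clockwise)) -> East
Final: East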